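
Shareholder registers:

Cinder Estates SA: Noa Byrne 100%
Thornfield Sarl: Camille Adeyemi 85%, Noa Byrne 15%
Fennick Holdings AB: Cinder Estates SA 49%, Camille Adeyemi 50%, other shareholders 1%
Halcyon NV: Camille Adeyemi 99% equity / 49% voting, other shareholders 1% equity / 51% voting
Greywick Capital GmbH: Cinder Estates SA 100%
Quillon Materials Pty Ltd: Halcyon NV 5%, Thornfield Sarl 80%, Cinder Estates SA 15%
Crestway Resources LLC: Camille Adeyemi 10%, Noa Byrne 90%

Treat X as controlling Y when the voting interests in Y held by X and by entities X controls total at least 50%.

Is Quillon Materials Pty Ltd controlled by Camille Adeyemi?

Yes

Camille holds 85% of Thornfield, so Camille controls Thornfield.
Thornfield holds 80% of Quillon, so Camille controls Quillon.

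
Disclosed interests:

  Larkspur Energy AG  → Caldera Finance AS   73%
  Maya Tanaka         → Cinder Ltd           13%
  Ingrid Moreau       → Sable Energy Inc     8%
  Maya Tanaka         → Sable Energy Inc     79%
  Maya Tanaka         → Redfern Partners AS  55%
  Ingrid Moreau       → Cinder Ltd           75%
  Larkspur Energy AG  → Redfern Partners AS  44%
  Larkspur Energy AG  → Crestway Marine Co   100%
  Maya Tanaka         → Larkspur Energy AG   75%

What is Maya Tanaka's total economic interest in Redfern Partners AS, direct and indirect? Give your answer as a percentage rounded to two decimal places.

88.00%

Maya reaches Redfern along 2 paths.
Direct stake: 55% = 55%.
Via Larkspur: 75% × 44% = 33%.
Total: 55% + 33% = 88%.
Rounded: 88.00%.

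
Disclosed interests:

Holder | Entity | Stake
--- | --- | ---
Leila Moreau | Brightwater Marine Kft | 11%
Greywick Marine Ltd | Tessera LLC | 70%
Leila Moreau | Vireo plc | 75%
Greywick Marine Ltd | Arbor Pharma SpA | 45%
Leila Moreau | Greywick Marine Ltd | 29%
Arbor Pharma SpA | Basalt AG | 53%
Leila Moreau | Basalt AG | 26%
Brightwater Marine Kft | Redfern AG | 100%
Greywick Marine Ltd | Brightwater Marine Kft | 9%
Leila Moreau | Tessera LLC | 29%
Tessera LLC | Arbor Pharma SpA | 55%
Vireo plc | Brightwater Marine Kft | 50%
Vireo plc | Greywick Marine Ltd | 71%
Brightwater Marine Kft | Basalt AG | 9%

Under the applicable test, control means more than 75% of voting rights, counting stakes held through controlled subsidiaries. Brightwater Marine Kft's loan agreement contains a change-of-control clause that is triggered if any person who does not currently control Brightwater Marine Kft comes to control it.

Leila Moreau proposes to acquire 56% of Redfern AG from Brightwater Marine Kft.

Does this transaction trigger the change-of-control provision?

The purchase adds only to Leila's holdings (Brightwater's stake shrinks), so Leila is the only person who could newly come to control Brightwater.
Leila's largest direct stake is 75% in Vireo, which does not meet the threshold, so Leila controls no company.
In Brightwater, Leila's side holds only 11%, not > 75%.
So before the transaction, Leila does not control Brightwater.
After the purchase, Leila holds 56% of Redfern directly, and Brightwater's stake falls to 44%.
Leila's side now holds 56% of Redfern, not > 75%, so Leila still does not control Redfern.
After the transaction, Leila's side holds 11% of Brightwater, not > 75%, so Leila still does not control Brightwater.
No new person acquires control, so the clause is not triggered.

No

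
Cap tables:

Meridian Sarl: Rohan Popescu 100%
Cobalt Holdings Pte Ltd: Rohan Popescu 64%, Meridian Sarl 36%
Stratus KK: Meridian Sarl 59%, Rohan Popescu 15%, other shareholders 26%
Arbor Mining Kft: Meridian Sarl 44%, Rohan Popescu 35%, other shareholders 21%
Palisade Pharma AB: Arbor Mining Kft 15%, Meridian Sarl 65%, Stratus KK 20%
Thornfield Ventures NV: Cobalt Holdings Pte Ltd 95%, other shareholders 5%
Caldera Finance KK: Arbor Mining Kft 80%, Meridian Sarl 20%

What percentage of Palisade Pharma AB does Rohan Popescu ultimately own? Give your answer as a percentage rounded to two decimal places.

91.65%

Rohan reaches Palisade along 5 paths.
Via Meridian → Arbor: 100% × 44% × 15% = 6.6%.
Via Arbor: 35% × 15% = 5.25%.
Via Meridian: 100% × 65% = 65%.
Via Meridian → Stratus: 100% × 59% × 20% = 11.8%.
Via Stratus: 15% × 20% = 3%.
Total: 6.6% + 5.25% + 65% + 11.8% + 3% = 91.65%.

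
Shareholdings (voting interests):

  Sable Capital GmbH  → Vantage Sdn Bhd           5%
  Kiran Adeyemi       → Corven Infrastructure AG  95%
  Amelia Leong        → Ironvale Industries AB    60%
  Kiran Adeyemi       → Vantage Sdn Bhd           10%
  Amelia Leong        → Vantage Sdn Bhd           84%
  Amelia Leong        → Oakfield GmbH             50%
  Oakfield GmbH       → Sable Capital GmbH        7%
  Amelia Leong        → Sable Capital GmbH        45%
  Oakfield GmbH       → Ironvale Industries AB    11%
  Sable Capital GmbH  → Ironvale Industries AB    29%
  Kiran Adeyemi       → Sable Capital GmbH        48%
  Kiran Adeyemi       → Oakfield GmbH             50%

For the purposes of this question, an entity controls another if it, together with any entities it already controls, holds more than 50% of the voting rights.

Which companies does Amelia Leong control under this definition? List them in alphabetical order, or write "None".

Ironvale Industries AB, Vantage Sdn Bhd

Amelia holds 84% of Vantage, so Amelia controls Vantage.
Amelia holds 60% of Ironvale, so Amelia controls Ironvale.
No other company's threshold is met.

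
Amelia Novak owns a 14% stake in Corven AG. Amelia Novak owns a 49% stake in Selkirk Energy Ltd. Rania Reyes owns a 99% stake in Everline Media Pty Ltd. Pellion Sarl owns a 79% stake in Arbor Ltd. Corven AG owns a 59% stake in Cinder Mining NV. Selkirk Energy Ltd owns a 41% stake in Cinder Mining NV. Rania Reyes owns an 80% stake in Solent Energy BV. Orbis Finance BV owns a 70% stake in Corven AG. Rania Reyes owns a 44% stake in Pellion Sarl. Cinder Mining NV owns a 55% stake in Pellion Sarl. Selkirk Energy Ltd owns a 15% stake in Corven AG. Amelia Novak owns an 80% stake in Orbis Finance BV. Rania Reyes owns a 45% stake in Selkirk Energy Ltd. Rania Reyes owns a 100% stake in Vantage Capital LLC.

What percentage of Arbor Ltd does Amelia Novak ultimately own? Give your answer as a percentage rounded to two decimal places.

28.56%

Amelia reaches Arbor along 4 paths.
Via Selkirk → Cinder → Pellion: 49% × 41% × 55% × 79% = 8.729105%.
Via Corven → Cinder → Pellion: 14% × 59% × 55% × 79% = 3.58897%.
Via Selkirk → Corven → Cinder → Pellion: 49% × 15% × 59% × 55% × 79% = 1.88420925%.
Via Orbis → Corven → Cinder → Pellion: 80% × 70% × 59% × 55% × 79% = 14.35588%.
Total: 8.729105% + 3.58897% + 1.88420925% + 14.35588% = 28.55816425%.
Rounded: 28.56%.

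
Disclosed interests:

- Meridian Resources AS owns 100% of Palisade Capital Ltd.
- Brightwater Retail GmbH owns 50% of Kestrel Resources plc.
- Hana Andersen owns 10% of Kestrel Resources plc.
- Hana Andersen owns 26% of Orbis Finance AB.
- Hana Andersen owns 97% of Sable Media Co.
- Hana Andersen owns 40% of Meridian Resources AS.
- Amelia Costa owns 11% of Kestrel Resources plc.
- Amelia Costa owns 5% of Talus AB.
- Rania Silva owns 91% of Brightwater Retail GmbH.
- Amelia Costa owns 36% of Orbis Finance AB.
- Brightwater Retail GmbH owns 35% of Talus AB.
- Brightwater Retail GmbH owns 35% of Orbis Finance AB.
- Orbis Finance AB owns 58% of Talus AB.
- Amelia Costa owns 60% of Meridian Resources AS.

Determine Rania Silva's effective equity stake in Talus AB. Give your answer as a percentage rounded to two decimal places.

50.32%

Rania reaches Talus along 2 paths.
Via Brightwater → Orbis: 91% × 35% × 58% = 18.473%.
Via Brightwater: 91% × 35% = 31.85%.
Total: 18.473% + 31.85% = 50.323%.
Rounded: 50.32%.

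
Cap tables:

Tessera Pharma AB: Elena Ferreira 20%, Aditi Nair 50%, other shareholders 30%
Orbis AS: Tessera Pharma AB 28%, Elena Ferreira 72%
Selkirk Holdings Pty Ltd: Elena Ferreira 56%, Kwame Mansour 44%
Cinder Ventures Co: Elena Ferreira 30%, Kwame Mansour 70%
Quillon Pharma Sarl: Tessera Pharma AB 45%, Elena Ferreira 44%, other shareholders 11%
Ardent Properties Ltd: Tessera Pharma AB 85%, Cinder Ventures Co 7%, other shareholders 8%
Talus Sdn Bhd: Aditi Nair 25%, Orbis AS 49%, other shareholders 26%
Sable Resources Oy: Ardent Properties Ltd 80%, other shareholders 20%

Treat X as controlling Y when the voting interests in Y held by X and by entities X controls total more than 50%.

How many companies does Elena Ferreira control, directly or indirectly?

Elena holds 72% of Orbis, so Elena controls Orbis.
Elena holds 56% of Selkirk, so Elena controls Selkirk.
No other company's threshold is met.
Elena controls 2 companies.

2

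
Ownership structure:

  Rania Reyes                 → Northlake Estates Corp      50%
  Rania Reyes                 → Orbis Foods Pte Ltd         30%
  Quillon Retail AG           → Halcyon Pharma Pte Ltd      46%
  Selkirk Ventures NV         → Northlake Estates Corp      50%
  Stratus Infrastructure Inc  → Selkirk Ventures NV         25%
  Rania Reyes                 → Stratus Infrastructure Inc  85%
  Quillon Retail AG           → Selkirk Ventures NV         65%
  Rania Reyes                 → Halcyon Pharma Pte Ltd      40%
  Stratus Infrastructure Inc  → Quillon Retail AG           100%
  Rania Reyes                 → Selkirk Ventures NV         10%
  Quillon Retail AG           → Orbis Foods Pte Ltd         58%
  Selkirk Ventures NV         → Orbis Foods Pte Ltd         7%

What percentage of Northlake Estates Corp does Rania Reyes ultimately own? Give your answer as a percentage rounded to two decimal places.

93.25%

Rania reaches Northlake along 4 paths.
Via Stratus → Quillon → Selkirk: 85% × 100% × 65% × 50% = 27.625%.
Via Selkirk: 10% × 50% = 5%.
Via Stratus → Selkirk: 85% × 25% × 50% = 10.625%.
Direct stake: 50% = 50%.
Total: 27.625% + 5% + 10.625% + 50% = 93.25%.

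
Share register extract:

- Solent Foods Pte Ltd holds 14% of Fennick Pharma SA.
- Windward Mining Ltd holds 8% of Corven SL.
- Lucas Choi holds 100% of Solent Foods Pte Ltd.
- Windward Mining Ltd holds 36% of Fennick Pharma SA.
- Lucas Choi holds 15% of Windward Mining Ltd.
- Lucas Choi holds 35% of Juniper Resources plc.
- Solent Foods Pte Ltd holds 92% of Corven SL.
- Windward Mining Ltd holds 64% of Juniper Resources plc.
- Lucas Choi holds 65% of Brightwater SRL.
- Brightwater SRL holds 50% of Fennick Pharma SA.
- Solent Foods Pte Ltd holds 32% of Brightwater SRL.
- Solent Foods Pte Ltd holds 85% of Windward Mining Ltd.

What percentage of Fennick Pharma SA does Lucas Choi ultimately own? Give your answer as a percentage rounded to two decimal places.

Lucas reaches Fennick along 5 paths.
Via Solent: 100% × 14% = 14%.
Via Windward: 15% × 36% = 5.4%.
Via Solent → Windward: 100% × 85% × 36% = 30.6%.
Via Solent → Brightwater: 100% × 32% × 50% = 16%.
Via Brightwater: 65% × 50% = 32.5%.
Total: 14% + 5.4% + 30.6% + 16% + 32.5% = 98.5%.
Rounded: 98.50%.

98.50%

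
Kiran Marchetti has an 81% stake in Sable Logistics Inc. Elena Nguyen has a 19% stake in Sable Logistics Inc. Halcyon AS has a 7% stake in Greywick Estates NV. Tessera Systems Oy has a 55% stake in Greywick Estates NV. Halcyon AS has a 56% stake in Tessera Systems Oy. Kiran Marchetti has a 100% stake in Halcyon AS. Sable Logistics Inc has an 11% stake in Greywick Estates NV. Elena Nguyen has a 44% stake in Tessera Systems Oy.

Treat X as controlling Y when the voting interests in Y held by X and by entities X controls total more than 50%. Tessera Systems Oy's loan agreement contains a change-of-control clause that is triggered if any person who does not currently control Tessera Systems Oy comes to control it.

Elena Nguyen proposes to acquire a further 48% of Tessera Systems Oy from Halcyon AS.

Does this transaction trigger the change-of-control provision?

The purchase adds only to Elena's holdings (Halcyon's stake shrinks), so Elena is the only person who could newly come to control Tessera.
Elena's largest direct stake is 44% in Tessera, which does not meet the threshold, so Elena controls no company.
In Tessera, Elena's side holds only 44%, not > 50%.
So before the transaction, Elena does not control Tessera.
After the purchase, Elena's direct stake in Tessera rises to 44% + 48% = 92%, and Halcyon's stake falls to 8%.
Elena holds 92% of Tessera, so Elena controls Tessera.
Elena did not control Tessera before and does after, so the clause is triggered.

Yes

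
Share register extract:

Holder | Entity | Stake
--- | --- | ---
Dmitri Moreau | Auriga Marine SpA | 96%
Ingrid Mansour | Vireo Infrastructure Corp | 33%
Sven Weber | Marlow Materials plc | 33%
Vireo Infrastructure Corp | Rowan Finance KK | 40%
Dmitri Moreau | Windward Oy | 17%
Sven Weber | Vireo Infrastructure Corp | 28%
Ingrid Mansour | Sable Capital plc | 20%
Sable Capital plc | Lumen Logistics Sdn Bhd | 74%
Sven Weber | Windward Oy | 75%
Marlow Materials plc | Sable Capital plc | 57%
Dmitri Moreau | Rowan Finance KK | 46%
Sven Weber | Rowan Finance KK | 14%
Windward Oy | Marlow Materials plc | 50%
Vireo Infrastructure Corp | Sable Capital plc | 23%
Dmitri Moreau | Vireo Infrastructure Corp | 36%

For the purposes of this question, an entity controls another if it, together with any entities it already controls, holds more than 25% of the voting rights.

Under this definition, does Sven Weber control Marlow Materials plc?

Sven holds 75% of Windward, so Sven controls Windward.
Sven and Windward together hold 33% + 50% = 83% of Marlow, so Sven controls Marlow.

Yes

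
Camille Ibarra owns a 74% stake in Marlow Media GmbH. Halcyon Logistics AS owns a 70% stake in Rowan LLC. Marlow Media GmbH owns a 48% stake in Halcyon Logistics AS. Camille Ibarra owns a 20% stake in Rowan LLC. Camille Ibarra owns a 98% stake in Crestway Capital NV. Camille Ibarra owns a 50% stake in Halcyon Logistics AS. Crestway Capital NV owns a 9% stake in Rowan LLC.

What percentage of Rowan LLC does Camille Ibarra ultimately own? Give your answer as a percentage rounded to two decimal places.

88.68%

Camille reaches Rowan along 4 paths.
Direct stake: 20% = 20%.
Via Crestway: 98% × 9% = 8.82%.
Via Halcyon: 50% × 70% = 35%.
Via Marlow → Halcyon: 74% × 48% × 70% = 24.864%.
Total: 20% + 8.82% + 35% + 24.864% = 88.684%.
Rounded: 88.68%.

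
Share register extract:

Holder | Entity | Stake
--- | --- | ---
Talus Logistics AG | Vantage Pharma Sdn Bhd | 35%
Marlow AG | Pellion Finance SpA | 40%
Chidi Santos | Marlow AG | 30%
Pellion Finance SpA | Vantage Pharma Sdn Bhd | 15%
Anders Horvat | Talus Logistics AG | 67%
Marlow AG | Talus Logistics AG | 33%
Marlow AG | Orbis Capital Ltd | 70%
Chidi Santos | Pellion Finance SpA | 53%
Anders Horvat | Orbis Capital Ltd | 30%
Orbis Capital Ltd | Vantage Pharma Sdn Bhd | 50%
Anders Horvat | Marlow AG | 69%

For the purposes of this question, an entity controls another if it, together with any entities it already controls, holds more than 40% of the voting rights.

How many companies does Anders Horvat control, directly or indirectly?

Anders holds 69% of Marlow, so Anders controls Marlow.
Marlow and Anders together hold 70% + 30% = 100% of Orbis, so Anders controls Orbis.
Marlow and Anders together hold 33% + 67% = 100% of Talus, so Anders controls Talus.
Talus and Orbis together hold 35% + 50% = 85% of Vantage, so Anders controls Vantage.
No other company's threshold is met.
Anders controls 4 companies.

4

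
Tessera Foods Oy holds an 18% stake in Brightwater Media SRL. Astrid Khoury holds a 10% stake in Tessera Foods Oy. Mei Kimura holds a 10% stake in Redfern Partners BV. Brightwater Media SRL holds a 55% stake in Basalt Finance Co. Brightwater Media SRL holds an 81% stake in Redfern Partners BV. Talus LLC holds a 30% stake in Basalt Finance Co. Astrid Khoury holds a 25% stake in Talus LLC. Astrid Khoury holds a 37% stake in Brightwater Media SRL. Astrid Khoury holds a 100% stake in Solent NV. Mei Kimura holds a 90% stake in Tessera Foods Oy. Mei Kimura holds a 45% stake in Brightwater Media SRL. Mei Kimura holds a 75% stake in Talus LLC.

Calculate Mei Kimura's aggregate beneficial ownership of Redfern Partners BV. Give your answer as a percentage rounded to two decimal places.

Mei reaches Redfern along 3 paths.
Direct stake: 10% = 10%.
Via Brightwater: 45% × 81% = 36.45%.
Via Tessera → Brightwater: 90% × 18% × 81% = 13.122%.
Total: 10% + 36.45% + 13.122% = 59.572%.
Rounded: 59.57%.

59.57%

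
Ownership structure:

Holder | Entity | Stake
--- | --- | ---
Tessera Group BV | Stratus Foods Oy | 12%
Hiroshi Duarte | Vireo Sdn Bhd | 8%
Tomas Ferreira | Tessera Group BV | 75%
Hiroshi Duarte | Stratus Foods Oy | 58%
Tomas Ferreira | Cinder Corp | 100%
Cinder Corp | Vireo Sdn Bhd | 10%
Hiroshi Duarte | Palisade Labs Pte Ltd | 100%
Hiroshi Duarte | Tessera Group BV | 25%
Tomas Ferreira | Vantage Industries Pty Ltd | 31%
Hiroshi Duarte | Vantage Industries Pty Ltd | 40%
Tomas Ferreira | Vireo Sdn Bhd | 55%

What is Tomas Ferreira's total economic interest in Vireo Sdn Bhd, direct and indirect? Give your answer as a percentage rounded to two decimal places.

65.00%

Tomas reaches Vireo along 2 paths.
Via Cinder: 100% × 10% = 10%.
Direct stake: 55% = 55%.
Total: 10% + 55% = 65%.
Rounded: 65.00%.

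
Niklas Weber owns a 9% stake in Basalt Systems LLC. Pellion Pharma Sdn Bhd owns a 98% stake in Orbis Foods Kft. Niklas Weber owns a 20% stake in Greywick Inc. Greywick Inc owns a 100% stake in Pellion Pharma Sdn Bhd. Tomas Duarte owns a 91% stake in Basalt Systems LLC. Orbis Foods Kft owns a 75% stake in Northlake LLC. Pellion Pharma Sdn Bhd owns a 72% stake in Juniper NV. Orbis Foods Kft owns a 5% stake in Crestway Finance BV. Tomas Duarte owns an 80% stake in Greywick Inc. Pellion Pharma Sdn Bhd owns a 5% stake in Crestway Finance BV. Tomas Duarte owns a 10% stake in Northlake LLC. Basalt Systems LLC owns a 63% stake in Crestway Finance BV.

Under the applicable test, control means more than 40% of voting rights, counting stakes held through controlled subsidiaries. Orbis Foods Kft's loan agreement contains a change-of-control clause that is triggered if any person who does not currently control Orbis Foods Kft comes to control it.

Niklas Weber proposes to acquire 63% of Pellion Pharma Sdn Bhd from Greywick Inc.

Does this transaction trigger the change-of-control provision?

The purchase adds only to Niklas's holdings (Greywick's stake shrinks), so Niklas is the only person who could newly come to control Orbis.
Niklas's largest direct stake is 20% in Greywick, which does not meet the threshold, so Niklas controls no company.
Neither Niklas nor any entity Niklas controls holds any voting interest in Orbis.
So before the transaction, Niklas does not control Orbis.
After the purchase, Niklas holds 63% of Pellion directly, and Greywick's stake falls to 37%.
Niklas holds 63% of Pellion, so Niklas controls Pellion.
Pellion holds 98% of Orbis, so Niklas controls Orbis.
Niklas did not control Orbis before and does after, so the clause is triggered.

Yes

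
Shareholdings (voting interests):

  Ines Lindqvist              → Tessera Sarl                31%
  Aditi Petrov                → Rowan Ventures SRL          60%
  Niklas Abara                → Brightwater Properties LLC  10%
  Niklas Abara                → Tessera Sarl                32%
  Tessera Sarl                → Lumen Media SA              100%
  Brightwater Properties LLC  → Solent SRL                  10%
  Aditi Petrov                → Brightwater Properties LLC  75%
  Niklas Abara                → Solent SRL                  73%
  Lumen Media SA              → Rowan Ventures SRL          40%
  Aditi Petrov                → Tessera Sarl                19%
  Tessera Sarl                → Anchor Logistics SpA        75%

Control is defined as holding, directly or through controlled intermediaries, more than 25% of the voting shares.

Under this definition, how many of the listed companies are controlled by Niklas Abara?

Niklas holds 32% of Tessera, so Niklas controls Tessera.
Tessera holds 100% of Lumen, so Niklas controls Lumen.
Niklas holds 73% of Solent, so Niklas controls Solent.
Lumen holds 40% of Rowan, so Niklas controls Rowan.
Tessera holds 75% of Anchor, so Niklas controls Anchor.
No other company's threshold is met.
Niklas controls 5 companies.

5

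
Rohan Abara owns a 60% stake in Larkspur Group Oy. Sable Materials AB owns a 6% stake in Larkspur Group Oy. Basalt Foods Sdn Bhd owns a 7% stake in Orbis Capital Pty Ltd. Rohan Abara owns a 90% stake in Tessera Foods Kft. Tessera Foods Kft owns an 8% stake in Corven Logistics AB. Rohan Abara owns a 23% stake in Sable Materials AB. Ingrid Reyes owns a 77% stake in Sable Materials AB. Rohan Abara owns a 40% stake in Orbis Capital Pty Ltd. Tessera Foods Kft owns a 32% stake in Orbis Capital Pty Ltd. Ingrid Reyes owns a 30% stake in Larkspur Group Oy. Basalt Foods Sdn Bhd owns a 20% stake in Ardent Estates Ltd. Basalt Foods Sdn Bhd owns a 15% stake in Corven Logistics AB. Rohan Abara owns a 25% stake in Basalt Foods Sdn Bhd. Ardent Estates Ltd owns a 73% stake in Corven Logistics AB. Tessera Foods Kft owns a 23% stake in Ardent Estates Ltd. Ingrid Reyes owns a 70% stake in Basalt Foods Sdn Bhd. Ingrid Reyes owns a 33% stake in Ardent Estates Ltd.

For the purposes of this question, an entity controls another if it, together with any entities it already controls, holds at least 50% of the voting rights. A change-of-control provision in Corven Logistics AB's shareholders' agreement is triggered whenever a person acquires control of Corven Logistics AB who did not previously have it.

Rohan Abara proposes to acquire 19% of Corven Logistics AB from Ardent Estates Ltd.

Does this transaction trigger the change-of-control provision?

No

The purchase adds only to Rohan's holdings (Ardent's stake shrinks), so Rohan is the only person who could newly come to control Corven.
Rohan holds 90% of Tessera, so Rohan controls Tessera.
Tessera and Rohan together hold 32% + 40% = 72% of Orbis, so Rohan controls Orbis.
Rohan holds 60% of Larkspur, so Rohan controls Larkspur.
In Corven, Rohan's side holds only 8%, not ≥ 50%.
So before the transaction, Rohan does not control Corven.
After the purchase, Rohan holds 19% of Corven directly, and Ardent's stake falls to 54%.
After the transaction, Rohan's side holds 8% + 19% = 27% of Corven, not ≥ 50%, so Rohan still does not control Corven.
No new person acquires control, so the clause is not triggered.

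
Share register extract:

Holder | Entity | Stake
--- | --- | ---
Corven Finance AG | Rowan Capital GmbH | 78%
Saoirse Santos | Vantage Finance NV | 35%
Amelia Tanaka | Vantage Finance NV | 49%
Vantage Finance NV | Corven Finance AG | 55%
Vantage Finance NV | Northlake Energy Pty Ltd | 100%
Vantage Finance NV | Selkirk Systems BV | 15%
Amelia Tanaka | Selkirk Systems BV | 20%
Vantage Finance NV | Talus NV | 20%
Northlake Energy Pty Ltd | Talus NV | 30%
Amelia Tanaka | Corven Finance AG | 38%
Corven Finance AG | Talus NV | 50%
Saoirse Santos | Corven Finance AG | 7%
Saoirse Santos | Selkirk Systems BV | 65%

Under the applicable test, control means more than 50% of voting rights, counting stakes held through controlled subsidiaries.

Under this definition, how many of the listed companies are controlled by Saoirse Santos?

1

Saoirse holds 65% of Selkirk, so Saoirse controls Selkirk.
No other company's threshold is met.
Saoirse controls 1 company.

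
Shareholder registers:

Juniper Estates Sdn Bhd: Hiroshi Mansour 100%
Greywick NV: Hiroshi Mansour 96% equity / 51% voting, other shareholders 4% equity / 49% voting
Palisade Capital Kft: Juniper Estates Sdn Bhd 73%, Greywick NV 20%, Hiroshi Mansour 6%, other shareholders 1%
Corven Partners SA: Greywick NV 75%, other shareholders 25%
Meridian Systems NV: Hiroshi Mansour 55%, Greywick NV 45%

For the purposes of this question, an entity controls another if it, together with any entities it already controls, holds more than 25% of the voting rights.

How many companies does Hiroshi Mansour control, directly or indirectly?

Hiroshi holds 100% of Juniper, so Hiroshi controls Juniper.
Hiroshi holds 51% of Greywick, so Hiroshi controls Greywick.
Juniper and Greywick and Hiroshi together hold 73% + 20% + 6% = 99% of Palisade, so Hiroshi controls Palisade.
Greywick holds 75% of Corven, so Hiroshi controls Corven.
Hiroshi and Greywick together hold 55% + 45% = 100% of Meridian, so Hiroshi controls Meridian.
Hiroshi controls 5 companies.

5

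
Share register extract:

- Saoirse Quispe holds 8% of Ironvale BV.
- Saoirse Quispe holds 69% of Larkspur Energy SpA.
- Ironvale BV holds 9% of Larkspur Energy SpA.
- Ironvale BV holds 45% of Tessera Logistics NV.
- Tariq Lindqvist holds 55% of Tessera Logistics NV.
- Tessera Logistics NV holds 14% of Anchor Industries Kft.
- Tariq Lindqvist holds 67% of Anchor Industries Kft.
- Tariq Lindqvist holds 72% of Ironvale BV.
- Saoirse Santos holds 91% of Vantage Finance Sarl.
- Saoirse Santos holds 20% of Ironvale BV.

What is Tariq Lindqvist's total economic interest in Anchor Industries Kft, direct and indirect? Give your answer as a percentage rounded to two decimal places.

Tariq reaches Anchor along 3 paths.
Via Tessera: 55% × 14% = 7.7%.
Via Ironvale → Tessera: 72% × 45% × 14% = 4.536%.
Direct stake: 67% = 67%.
Total: 7.7% + 4.536% + 67% = 79.236%.
Rounded: 79.24%.

79.24%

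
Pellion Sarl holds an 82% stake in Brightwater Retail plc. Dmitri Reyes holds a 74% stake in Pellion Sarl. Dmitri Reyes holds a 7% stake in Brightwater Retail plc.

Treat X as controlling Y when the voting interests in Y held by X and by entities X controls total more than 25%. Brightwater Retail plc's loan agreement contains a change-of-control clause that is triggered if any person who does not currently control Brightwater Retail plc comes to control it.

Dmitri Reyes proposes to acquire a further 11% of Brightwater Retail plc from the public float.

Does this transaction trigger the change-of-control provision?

No

The purchase changes only Dmitri's holdings, so Dmitri is the only person who could newly come to control Brightwater.
Dmitri holds 74% of Pellion, so Dmitri controls Pellion.
Pellion and Dmitri together hold 82% + 7% = 89% of Brightwater, so Dmitri controls Brightwater.
So Dmitri already controls Brightwater before the transaction.
After the purchase, Dmitri's direct stake in Brightwater rises to 7% + 11% = 18%.
Dmitri controlled Brightwater already, so this is not a new person acquiring control; every other person's position is unchanged or reduced.
No new person acquires control, so the clause is not triggered.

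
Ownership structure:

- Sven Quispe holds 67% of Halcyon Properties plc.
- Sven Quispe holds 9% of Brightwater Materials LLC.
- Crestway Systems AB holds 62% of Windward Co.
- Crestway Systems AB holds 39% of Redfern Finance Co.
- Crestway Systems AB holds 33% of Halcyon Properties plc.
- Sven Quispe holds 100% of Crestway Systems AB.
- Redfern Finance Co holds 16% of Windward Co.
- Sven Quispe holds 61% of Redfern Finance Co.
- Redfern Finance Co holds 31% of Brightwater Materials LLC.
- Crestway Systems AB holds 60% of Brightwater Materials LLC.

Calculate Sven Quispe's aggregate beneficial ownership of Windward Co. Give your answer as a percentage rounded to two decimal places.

Sven reaches Windward along 3 paths.
Via Crestway: 100% × 62% = 62%.
Via Crestway → Redfern: 100% × 39% × 16% = 6.24%.
Via Redfern: 61% × 16% = 9.76%.
Total: 62% + 6.24% + 9.76% = 78%.
Rounded: 78.00%.

78.00%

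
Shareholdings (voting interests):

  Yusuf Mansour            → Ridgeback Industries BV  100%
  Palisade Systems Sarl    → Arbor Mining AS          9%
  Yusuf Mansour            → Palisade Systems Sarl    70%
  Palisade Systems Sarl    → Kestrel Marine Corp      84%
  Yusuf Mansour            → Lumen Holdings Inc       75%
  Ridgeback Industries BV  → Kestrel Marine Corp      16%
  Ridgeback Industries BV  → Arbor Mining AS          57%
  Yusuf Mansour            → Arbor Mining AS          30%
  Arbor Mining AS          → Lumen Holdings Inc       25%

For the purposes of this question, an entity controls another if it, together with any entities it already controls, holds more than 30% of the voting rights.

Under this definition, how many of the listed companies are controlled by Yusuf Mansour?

Yusuf holds 70% of Palisade, so Yusuf controls Palisade.
Yusuf holds 100% of Ridgeback, so Yusuf controls Ridgeback.
Ridgeback and Yusuf and Palisade together hold 57% + 30% + 9% = 96% of Arbor, so Yusuf controls Arbor.
Arbor and Yusuf together hold 25% + 75% = 100% of Lumen, so Yusuf controls Lumen.
Ridgeback and Palisade together hold 16% + 84% = 100% of Kestrel, so Yusuf controls Kestrel.
Yusuf controls 5 companies.

5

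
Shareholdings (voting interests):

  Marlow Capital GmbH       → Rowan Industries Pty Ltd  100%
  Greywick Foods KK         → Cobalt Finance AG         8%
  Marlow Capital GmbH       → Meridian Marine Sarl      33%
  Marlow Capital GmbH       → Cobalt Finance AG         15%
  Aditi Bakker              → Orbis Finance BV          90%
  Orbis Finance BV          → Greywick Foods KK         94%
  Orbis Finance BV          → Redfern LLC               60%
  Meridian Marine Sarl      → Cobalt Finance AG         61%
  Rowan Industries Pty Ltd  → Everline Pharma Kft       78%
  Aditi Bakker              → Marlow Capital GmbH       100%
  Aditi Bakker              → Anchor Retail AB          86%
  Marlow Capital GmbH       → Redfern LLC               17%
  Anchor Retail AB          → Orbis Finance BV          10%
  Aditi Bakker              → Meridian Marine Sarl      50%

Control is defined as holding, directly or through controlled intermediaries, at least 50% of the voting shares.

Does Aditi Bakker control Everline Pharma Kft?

Yes

Aditi holds 100% of Marlow, so Aditi controls Marlow.
Marlow holds 100% of Rowan, so Aditi controls Rowan.
Rowan holds 78% of Everline, so Aditi controls Everline.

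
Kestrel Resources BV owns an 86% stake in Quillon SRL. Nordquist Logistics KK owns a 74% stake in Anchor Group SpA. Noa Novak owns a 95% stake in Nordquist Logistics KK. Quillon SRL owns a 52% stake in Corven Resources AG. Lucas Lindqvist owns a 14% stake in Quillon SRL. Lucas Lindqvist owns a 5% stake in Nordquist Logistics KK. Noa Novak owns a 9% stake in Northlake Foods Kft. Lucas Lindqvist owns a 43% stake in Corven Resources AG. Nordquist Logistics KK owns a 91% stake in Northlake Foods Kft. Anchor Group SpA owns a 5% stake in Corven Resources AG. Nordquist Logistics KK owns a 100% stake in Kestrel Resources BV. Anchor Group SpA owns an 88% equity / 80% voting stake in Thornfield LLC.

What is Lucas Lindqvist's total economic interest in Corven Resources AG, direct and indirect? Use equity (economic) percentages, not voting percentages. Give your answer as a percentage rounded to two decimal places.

52.70%

Lucas reaches Corven along 4 paths.
Direct stake: 43% = 43%.
Via Quillon: 14% × 52% = 7.28%.
Via Nordquist → Kestrel → Quillon: 5% × 100% × 86% × 52% = 2.236%.
Via Nordquist → Anchor: 5% × 74% × 5% = 0.185%.
Total: 43% + 7.28% + 2.236% + 0.185% = 52.701%.
Rounded: 52.70%.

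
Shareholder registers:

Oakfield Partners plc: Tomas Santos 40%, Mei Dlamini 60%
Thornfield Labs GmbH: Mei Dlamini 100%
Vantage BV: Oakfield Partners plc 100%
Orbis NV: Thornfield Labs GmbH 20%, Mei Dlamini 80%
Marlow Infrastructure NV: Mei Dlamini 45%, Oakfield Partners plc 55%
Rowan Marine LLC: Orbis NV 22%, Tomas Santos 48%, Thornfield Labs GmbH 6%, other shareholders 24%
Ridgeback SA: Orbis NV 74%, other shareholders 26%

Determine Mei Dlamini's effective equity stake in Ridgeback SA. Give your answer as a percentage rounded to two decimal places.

74.00%

Mei reaches Ridgeback along 2 paths.
Via Thornfield → Orbis: 100% × 20% × 74% = 14.8%.
Via Orbis: 80% × 74% = 59.2%.
Total: 14.8% + 59.2% = 74%.
Rounded: 74.00%.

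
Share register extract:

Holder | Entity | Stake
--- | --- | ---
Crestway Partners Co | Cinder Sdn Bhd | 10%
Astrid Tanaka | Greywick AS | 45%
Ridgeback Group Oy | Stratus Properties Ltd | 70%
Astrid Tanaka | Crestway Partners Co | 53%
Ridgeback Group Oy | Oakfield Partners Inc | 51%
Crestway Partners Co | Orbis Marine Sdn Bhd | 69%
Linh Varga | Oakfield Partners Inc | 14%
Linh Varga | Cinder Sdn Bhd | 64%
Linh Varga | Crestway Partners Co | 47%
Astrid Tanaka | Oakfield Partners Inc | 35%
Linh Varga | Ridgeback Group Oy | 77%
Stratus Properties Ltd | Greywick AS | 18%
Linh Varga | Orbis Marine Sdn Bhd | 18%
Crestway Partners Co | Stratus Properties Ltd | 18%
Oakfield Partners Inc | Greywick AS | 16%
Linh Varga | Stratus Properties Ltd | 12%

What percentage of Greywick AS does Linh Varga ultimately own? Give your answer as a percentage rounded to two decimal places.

Linh reaches Greywick along 5 paths.
Via Crestway → Stratus: 47% × 18% × 18% = 1.5228%.
Via Stratus: 12% × 18% = 2.16%.
Via Ridgeback → Stratus: 77% × 70% × 18% = 9.702%.
Via Ridgeback → Oakfield: 77% × 51% × 16% = 6.2832%.
Via Oakfield: 14% × 16% = 2.24%.
Total: 1.5228% + 2.16% + 9.702% + 6.2832% + 2.24% = 21.908%.
Rounded: 21.91%.

21.91%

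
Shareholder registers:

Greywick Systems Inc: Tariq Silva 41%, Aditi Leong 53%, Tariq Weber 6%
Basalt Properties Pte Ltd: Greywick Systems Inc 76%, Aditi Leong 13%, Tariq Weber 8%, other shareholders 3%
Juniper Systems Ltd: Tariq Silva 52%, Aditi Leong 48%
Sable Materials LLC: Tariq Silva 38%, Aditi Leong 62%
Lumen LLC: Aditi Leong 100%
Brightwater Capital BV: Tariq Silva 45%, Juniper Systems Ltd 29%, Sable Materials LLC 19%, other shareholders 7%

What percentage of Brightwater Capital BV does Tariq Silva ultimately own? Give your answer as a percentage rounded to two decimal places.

Tariq Silva reaches Brightwater along 3 paths.
Direct stake: 45% = 45%.
Via Juniper: 52% × 29% = 15.08%.
Via Sable: 38% × 19% = 7.22%.
Total: 45% + 15.08% + 7.22% = 67.3%.
Rounded: 67.30%.

67.30%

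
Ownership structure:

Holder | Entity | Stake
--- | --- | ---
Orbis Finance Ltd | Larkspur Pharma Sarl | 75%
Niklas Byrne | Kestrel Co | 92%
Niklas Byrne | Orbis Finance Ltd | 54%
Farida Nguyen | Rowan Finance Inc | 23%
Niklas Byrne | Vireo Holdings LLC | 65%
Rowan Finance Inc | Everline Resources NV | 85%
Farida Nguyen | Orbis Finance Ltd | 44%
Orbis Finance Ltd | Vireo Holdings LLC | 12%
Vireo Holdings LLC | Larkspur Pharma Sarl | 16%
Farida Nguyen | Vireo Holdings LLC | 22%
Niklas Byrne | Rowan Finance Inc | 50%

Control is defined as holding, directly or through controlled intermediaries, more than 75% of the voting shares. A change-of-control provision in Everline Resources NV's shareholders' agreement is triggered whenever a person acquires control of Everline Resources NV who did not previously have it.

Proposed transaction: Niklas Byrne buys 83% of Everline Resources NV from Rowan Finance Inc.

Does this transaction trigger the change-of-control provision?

The purchase adds only to Niklas's holdings (Rowan's stake shrinks), so Niklas is the only person who could newly come to control Everline.
Niklas holds 92% of Kestrel, so Niklas controls Kestrel.
Neither Niklas nor any entity Niklas controls holds any voting interest in Everline.
So before the transaction, Niklas does not control Everline.
After the purchase, Niklas holds 83% of Everline directly, and Rowan's stake falls to 2%.
Niklas holds 83% of Everline, so Niklas controls Everline.
Niklas did not control Everline before and does after, so the clause is triggered.

Yes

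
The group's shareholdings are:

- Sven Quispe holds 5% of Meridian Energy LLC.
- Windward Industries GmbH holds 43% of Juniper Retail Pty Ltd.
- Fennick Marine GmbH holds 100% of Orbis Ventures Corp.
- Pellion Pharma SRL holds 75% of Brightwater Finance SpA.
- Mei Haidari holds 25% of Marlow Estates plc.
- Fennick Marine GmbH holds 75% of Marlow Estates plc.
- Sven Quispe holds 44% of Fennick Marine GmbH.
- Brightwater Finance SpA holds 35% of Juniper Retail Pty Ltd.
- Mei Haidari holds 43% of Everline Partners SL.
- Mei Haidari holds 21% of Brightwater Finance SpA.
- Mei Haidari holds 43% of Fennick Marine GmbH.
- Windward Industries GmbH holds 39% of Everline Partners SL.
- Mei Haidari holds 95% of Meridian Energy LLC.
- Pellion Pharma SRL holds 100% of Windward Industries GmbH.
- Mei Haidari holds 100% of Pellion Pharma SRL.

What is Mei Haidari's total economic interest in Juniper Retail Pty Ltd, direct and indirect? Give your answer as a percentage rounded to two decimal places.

76.60%

Mei reaches Juniper along 3 paths.
Via Pellion → Windward: 100% × 100% × 43% = 43%.
Via Pellion → Brightwater: 100% × 75% × 35% = 26.25%.
Via Brightwater: 21% × 35% = 7.35%.
Total: 43% + 26.25% + 7.35% = 76.6%.
Rounded: 76.60%.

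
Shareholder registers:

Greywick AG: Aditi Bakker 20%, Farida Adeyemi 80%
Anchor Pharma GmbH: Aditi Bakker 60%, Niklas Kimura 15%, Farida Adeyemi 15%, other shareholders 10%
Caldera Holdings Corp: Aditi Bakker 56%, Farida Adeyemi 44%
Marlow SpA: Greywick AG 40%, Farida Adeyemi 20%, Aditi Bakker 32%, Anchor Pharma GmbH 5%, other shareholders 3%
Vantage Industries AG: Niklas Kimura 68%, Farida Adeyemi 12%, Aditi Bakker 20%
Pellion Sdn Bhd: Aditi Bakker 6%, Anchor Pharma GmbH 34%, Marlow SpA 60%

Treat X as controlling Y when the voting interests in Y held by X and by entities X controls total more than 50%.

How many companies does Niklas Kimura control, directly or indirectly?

Niklas holds 68% of Vantage, so Niklas controls Vantage.
No other company's threshold is met.
Niklas controls 1 company.

1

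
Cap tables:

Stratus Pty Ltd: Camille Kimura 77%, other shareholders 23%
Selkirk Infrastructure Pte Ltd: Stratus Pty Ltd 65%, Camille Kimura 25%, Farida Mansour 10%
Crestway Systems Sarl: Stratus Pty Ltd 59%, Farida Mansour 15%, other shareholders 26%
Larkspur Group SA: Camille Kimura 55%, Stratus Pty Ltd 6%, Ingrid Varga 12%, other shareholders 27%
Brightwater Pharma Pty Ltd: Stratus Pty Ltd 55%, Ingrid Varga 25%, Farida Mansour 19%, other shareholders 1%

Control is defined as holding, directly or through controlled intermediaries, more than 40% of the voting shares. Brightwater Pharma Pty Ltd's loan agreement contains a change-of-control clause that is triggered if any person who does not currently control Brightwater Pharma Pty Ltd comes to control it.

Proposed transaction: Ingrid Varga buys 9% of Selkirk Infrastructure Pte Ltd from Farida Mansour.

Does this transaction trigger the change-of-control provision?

No

The purchase adds only to Ingrid's holdings (Farida's stake shrinks), so Ingrid is the only person who could newly come to control Brightwater.
Ingrid's largest direct stake is 25% in Brightwater, which does not meet the threshold, so Ingrid controls no company.
In Brightwater, Ingrid's side holds only 25%, not > 40%.
So before the transaction, Ingrid does not control Brightwater.
After the purchase, Ingrid holds 9% of Selkirk directly, and Farida's stake falls to 1%.
Ingrid's side now holds 9% of Selkirk, not > 40%, so Ingrid still does not control Selkirk.
After the transaction, Ingrid's side holds 25% of Brightwater, not > 40%, so Ingrid still does not control Brightwater.
No new person acquires control, so the clause is not triggered.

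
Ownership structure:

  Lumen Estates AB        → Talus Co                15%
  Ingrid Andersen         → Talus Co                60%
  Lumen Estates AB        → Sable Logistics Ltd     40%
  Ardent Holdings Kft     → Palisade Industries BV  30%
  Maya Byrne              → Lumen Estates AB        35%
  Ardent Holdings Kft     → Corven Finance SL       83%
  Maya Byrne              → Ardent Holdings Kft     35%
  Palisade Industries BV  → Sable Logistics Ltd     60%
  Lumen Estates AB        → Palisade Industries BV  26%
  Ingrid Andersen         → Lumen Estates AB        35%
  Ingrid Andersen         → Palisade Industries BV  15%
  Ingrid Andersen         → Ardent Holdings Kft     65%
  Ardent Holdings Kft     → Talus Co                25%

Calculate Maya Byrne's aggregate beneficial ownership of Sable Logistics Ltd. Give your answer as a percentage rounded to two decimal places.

Maya reaches Sable along 3 paths.
Via Lumen: 35% × 40% = 14%.
Via Lumen → Palisade: 35% × 26% × 60% = 5.46%.
Via Ardent → Palisade: 35% × 30% × 60% = 6.3%.
Total: 14% + 5.46% + 6.3% = 25.76%.

25.76%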